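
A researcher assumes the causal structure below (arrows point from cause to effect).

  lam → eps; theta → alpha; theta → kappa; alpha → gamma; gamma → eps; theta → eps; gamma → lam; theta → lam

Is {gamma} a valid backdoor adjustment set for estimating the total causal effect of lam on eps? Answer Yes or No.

Backdoor paths from lam to eps (paths whose first edge points into lam):
  P1: lam <- theta -> alpha -> gamma -> eps
  P2: lam <- theta -> eps
  P3: lam <- gamma <- alpha <- theta -> eps
  P4: lam <- gamma -> eps
Condition 1 (no descendant of lam in the set): holds — descendants of lam are {eps}; none are in {gamma}.
Condition 2 (every backdoor path blocked by {gamma}):
  P1: blocked at chain node gamma ∈ conditioning set.
  P2: open — no interior node is in the conditioning set.
  P3: blocked at chain node gamma ∈ conditioning set.
  P4: blocked at fork node gamma ∈ conditioning set.
{gamma} does not satisfy the backdoor criterion.

No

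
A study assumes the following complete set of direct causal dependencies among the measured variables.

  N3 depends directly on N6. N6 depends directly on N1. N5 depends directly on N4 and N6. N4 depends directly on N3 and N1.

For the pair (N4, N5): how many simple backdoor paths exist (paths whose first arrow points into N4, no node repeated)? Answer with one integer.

A backdoor path from N4 to N5 is any simple undirected path whose first edge points into N4 (i.e. leaves N4 via a parent).
Parents of N4: {N1, N3}.
Enumerating:
  P1: N4 <- N1 -> N6 -> N5
  P2: N4 <- N3 <- N6 -> N5
That exhausts the simple backdoor paths. Count: 2.

2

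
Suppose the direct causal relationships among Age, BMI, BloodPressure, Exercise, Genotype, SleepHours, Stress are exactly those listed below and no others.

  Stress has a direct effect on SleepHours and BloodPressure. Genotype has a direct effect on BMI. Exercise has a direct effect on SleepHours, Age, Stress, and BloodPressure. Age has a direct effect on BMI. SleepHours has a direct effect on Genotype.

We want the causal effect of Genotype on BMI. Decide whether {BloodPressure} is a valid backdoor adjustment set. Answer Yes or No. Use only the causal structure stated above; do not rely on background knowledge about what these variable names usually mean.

No

Backdoor paths from Genotype to BMI (paths whose first edge points into Genotype):
  P1: Genotype <- SleepHours <- Exercise -> Age -> BMI
  P2: Genotype <- SleepHours <- Stress <- Exercise -> Age -> BMI
  P3: Genotype <- SleepHours <- Stress -> BloodPressure <- Exercise -> Age -> BMI
Condition 1 (no descendant of Genotype in the set): holds — descendants of Genotype are {BMI}; none are in {BloodPressure}.
Condition 2 (every backdoor path blocked by {BloodPressure}):
  P1: open — no interior node is in the conditioning set.
  P2: open — no interior node is in the conditioning set.
  P3: open — collider(s) BloodPressure are conditioned on (or have a conditioned descendant) and no non-collider on the path is in the set.
{BloodPressure} does not satisfy the backdoor criterion.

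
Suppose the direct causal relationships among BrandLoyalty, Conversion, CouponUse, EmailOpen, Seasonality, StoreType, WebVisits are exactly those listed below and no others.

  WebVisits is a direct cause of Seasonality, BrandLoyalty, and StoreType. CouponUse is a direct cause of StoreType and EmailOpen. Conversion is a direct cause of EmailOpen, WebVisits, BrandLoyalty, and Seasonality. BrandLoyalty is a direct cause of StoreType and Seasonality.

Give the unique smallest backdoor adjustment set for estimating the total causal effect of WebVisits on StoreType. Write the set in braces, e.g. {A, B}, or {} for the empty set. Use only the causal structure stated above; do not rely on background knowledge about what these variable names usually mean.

{Conversion}

Variables eligible for adjustment (non-descendants of WebVisits, excluding WebVisits and StoreType): {Conversion, CouponUse, EmailOpen}.
Backdoor paths from WebVisits to StoreType:
  P1: WebVisits <- Conversion -> EmailOpen <- CouponUse -> StoreType
  P2: WebVisits <- Conversion -> BrandLoyalty -> StoreType
  P3: WebVisits <- Conversion -> Seasonality <- BrandLoyalty -> StoreType
The empty set is not sufficient: P2 (WebVisits <- Conversion -> BrandLoyalty -> StoreType) has no collider blocking it and no conditioned non-collider, so it is open.
Try {Conversion}:
  P1: blocked at fork node Conversion ∈ conditioning set.
  P2: blocked at fork node Conversion ∈ conditioning set.
  P3: blocked at fork node Conversion ∈ conditioning set.
{Conversion} contains no descendant of WebVisits and blocks every backdoor path.
No other singleton works — e.g. {CouponUse} leaves P2 open — so {Conversion} is the unique smallest valid adjustment set.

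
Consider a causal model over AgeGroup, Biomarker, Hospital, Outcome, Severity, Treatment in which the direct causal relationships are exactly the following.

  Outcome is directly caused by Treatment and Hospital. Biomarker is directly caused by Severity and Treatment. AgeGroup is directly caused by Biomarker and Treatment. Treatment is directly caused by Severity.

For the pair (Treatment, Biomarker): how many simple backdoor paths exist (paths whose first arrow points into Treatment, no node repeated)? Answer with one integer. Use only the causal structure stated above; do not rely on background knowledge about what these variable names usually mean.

1

A backdoor path from Treatment to Biomarker is any simple undirected path whose first edge points into Treatment (i.e. leaves Treatment via a parent).
Parents of Treatment: {Severity}.
Enumerating:
  P1: Treatment <- Severity -> Biomarker
That exhausts the simple backdoor paths. Count: 1.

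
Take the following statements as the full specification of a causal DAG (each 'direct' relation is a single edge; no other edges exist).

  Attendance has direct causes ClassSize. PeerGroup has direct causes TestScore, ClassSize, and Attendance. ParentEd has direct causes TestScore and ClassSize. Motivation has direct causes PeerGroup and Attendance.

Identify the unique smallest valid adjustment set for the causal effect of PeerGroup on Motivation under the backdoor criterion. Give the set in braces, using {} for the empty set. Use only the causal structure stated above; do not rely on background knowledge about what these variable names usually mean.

{Attendance}

Variables eligible for adjustment (non-descendants of PeerGroup, excluding PeerGroup and Motivation): {Attendance, ClassSize, ParentEd, TestScore}.
Backdoor paths from PeerGroup to Motivation:
  P1: PeerGroup <- ClassSize -> Attendance -> Motivation
  P2: PeerGroup <- TestScore -> ParentEd <- ClassSize -> Attendance -> Motivation
  P3: PeerGroup <- Attendance -> Motivation
The empty set is not sufficient: P1 (PeerGroup <- ClassSize -> Attendance -> Motivation) has no collider blocking it and no conditioned non-collider, so it is open.
Try {Attendance}:
  P1: blocked at chain node Attendance ∈ conditioning set.
  P2: blocked at collider ParentEd (neither it nor any descendant is in the conditioning set).
  P3: blocked at fork node Attendance ∈ conditioning set.
{Attendance} contains no descendant of PeerGroup and blocks every backdoor path.
No other singleton works — e.g. {ClassSize} leaves P3 open — so {Attendance} is the unique smallest valid adjustment set.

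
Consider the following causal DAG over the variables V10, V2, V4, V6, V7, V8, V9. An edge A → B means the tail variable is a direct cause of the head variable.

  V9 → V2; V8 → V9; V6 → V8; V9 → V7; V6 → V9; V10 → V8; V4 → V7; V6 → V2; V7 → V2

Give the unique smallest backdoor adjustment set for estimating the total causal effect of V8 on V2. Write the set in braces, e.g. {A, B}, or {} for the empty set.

{V6}

Variables eligible for adjustment (non-descendants of V8, excluding V8 and V2): {V10, V4, V6}.
Backdoor paths from V8 to V2:
  P1: V8 <- V6 -> V9 -> V7 -> V2
  P2: V8 <- V6 -> V9 -> V2
  P3: V8 <- V6 -> V2
The empty set is not sufficient: P1 (V8 <- V6 -> V9 -> V7 -> V2) has no collider blocking it and no conditioned non-collider, so it is open.
Try {V6}:
  P1: blocked at fork node V6 ∈ conditioning set.
  P2: blocked at fork node V6 ∈ conditioning set.
  P3: blocked at fork node V6 ∈ conditioning set.
{V6} contains no descendant of V8 and blocks every backdoor path.
No other singleton works — e.g. {V10} leaves P1 open — so {V6} is the unique smallest valid adjustment set.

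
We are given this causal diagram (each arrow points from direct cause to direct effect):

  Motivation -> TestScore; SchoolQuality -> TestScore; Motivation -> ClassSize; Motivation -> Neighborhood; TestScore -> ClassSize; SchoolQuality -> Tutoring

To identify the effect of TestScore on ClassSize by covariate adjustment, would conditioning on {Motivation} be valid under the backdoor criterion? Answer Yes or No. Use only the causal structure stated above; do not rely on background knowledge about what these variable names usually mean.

Yes

Backdoor paths from TestScore to ClassSize (paths whose first edge points into TestScore):
  P1: TestScore <- Motivation -> ClassSize
Condition 1 (no descendant of TestScore in the set): holds — descendants of TestScore are {ClassSize}; none are in {Motivation}.
Condition 2 (every backdoor path blocked by {Motivation}):
  P1: blocked at fork node Motivation ∈ conditioning set.
{Motivation} satisfies the backdoor criterion.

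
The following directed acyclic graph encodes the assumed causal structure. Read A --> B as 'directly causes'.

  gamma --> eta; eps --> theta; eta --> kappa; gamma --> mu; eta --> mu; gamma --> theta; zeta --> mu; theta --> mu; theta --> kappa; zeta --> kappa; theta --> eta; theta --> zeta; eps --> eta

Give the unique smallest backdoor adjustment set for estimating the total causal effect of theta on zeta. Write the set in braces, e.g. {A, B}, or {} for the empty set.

Variables eligible for adjustment (non-descendants of theta, excluding theta and zeta): {eps, gamma}.
Backdoor paths from theta to zeta:
  P1: theta <- gamma -> eta -> kappa <- zeta
  P2: theta <- gamma -> eta -> mu <- zeta
  P3: theta <- gamma -> mu <- eta -> kappa <- zeta
  P4: theta <- gamma -> mu <- zeta
  P5: theta <- eps -> eta <- gamma -> mu <- zeta
  P6: theta <- eps -> eta -> kappa <- zeta
  P7: theta <- eps -> eta -> mu <- zeta
Each backdoor path contains an unconditioned collider, so every path is already blocked with the empty conditioning set:
  P1: blocked at collider kappa (neither it nor any descendant is in the conditioning set).
  P2: blocked at collider mu (neither it nor any descendant is in the conditioning set).
  P3: blocked at collider mu (neither it nor any descendant is in the conditioning set).
  P4: blocked at collider mu (neither it nor any descendant is in the conditioning set).
  P5: blocked at collider eta (neither it nor any descendant is in the conditioning set).
  P6: blocked at collider kappa (neither it nor any descendant is in the conditioning set).
  P7: blocked at collider mu (neither it nor any descendant is in the conditioning set).
The empty set is therefore the unique smallest valid set.

{}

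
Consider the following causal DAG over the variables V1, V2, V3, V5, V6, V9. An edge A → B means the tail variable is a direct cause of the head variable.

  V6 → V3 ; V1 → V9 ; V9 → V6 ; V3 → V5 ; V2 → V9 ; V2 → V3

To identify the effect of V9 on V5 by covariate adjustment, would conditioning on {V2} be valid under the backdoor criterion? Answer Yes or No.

Backdoor paths from V9 to V5 (paths whose first edge points into V9):
  P1: V9 <- V2 -> V3 -> V5
Condition 1 (no descendant of V9 in the set): holds — descendants of V9 are {V3, V5, V6}; none are in {V2}.
Condition 2 (every backdoor path blocked by {V2}):
  P1: blocked at fork node V2 ∈ conditioning set.
{V2} satisfies the backdoor criterion.

Yes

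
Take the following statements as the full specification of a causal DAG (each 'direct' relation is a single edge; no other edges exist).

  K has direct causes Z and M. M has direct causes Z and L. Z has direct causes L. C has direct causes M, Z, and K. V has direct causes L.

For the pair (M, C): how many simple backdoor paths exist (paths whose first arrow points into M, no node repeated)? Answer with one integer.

A backdoor path from M to C is any simple undirected path whose first edge points into M (i.e. leaves M via a parent).
Parents of M: {L, Z}.
Enumerating:
  P1: M <- L -> Z -> K -> C
  P2: M <- L -> Z -> C
  P3: M <- Z -> K -> C
  P4: M <- Z -> C
That exhausts the simple backdoor paths. Count: 4.

4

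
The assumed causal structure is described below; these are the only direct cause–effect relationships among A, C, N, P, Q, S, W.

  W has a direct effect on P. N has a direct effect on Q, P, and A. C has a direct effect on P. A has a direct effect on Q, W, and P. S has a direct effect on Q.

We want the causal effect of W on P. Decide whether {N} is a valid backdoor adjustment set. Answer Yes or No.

No

Backdoor paths from W to P (paths whose first edge points into W):
  P1: W <- A <- N -> P
  P2: W <- A -> Q <- N -> P
  P3: W <- A -> P
Condition 1 (no descendant of W in the set): holds — descendants of W are {P}; none are in {N}.
Condition 2 (every backdoor path blocked by {N}):
  P1: blocked at fork node N ∈ conditioning set.
  P2: blocked at collider Q (neither it nor any descendant is in the conditioning set).
  P3: open — no interior node is in the conditioning set.
{N} does not satisfy the backdoor criterion.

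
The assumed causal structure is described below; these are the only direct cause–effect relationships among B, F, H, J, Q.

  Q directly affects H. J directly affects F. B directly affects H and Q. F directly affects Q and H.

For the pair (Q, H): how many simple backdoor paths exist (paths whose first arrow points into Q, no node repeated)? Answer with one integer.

A backdoor path from Q to H is any simple undirected path whose first edge points into Q (i.e. leaves Q via a parent).
Parents of Q: {B, F}.
Enumerating:
  P1: Q <- F -> H
  P2: Q <- B -> H
That exhausts the simple backdoor paths. Count: 2.

2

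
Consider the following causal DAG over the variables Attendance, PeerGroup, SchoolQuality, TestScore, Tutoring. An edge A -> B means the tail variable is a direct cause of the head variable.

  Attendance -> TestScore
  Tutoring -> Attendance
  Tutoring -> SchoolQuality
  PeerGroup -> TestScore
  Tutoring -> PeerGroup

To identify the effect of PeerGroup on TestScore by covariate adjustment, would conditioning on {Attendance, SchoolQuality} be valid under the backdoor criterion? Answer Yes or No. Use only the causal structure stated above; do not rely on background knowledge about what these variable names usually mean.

Yes

Backdoor paths from PeerGroup to TestScore (paths whose first edge points into PeerGroup):
  P1: PeerGroup <- Tutoring -> Attendance -> TestScore
Condition 1 (no descendant of PeerGroup in the set): holds — descendants of PeerGroup are {TestScore}; none are in {Attendance, SchoolQuality}.
Condition 2 (every backdoor path blocked by {Attendance, SchoolQuality}):
  P1: blocked at chain node Attendance ∈ conditioning set.
{Attendance, SchoolQuality} satisfies the backdoor criterion.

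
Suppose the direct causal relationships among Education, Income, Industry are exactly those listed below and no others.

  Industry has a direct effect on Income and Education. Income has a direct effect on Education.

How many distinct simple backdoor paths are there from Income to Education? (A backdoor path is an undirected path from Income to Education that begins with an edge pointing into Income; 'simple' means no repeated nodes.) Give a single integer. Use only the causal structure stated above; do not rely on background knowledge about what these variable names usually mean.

1

A backdoor path from Income to Education is any simple undirected path whose first edge points into Income (i.e. leaves Income via a parent).
Parents of Income: {Industry}.
Enumerating:
  P1: Income <- Industry -> Education
That exhausts the simple backdoor paths. Count: 1.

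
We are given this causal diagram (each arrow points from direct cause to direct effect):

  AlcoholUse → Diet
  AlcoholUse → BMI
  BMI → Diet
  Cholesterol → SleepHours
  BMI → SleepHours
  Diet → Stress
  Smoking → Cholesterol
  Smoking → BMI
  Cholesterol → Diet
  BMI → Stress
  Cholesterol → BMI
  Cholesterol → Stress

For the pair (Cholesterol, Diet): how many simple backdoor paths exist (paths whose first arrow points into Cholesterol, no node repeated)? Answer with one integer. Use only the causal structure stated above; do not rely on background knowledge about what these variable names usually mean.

3

A backdoor path from Cholesterol to Diet is any simple undirected path whose first edge points into Cholesterol (i.e. leaves Cholesterol via a parent).
Parents of Cholesterol: {Smoking}.
Enumerating:
  P1: Cholesterol <- Smoking -> BMI <- AlcoholUse -> Diet
  P2: Cholesterol <- Smoking -> BMI -> Diet
  P3: Cholesterol <- Smoking -> BMI -> Stress <- Diet
That exhausts the simple backdoor paths. Count: 3.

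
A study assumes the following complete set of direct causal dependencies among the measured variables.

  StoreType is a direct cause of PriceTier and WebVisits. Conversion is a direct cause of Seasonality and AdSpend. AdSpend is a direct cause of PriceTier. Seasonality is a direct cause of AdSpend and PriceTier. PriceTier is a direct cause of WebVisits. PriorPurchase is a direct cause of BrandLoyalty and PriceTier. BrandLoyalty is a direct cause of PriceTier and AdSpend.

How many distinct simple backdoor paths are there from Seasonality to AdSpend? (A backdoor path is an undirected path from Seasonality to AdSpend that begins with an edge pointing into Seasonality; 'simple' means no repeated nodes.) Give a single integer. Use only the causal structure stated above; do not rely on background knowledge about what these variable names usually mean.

A backdoor path from Seasonality to AdSpend is any simple undirected path whose first edge points into Seasonality (i.e. leaves Seasonality via a parent).
Parents of Seasonality: {Conversion}.
Enumerating:
  P1: Seasonality <- Conversion -> AdSpend
That exhausts the simple backdoor paths. Count: 1.

1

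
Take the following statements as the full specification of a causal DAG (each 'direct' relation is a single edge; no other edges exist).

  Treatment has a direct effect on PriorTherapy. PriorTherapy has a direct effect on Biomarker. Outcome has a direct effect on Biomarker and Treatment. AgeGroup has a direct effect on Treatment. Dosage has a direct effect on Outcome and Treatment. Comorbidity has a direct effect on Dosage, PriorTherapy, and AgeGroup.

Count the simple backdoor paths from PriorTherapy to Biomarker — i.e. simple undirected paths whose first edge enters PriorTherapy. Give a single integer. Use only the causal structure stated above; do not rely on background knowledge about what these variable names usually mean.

A backdoor path from PriorTherapy to Biomarker is any simple undirected path whose first edge points into PriorTherapy (i.e. leaves PriorTherapy via a parent).
Parents of PriorTherapy: {Comorbidity, Treatment}.
Enumerating:
  P1: PriorTherapy <- Comorbidity -> Dosage -> Outcome -> Biomarker
  P2: PriorTherapy <- Comorbidity -> Dosage -> Treatment <- Outcome -> Biomarker
  P3: PriorTherapy <- Comorbidity -> AgeGroup -> Treatment <- Dosage -> Outcome -> Biomarker
  P4: PriorTherapy <- Comorbidity -> AgeGroup -> Treatment <- Outcome -> Biomarker
  P5: PriorTherapy <- Treatment <- Dosage -> Outcome -> Biomarker
  P6: PriorTherapy <- Treatment <- AgeGroup <- Comorbidity -> Dosage -> Outcome -> Biomarker
  P7: PriorTherapy <- Treatment <- Outcome -> Biomarker
That exhausts the simple backdoor paths. Count: 7.

7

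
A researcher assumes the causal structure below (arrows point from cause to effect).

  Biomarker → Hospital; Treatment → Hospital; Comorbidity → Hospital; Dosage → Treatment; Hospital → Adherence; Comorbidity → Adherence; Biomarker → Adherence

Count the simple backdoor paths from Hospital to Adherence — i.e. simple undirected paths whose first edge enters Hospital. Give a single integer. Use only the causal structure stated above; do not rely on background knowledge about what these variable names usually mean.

A backdoor path from Hospital to Adherence is any simple undirected path whose first edge points into Hospital (i.e. leaves Hospital via a parent).
Parents of Hospital: {Biomarker, Comorbidity, Treatment}.
Enumerating:
  P1: Hospital <- Biomarker -> Adherence
  P2: Hospital <- Comorbidity -> Adherence
That exhausts the simple backdoor paths. Count: 2.

2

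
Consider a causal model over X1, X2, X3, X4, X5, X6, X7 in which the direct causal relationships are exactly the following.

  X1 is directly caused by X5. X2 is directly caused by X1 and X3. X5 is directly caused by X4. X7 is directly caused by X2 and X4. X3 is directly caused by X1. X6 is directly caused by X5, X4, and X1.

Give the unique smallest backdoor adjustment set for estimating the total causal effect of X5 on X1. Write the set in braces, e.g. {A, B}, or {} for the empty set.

Variables eligible for adjustment (non-descendants of X5, excluding X5 and X1): {X4}.
Backdoor paths from X5 to X1:
  P1: X5 <- X4 -> X6 <- X1
  P2: X5 <- X4 -> X7 <- X2 <- X1
  P3: X5 <- X4 -> X7 <- X2 <- X3 <- X1
Each backdoor path contains an unconditioned collider, so every path is already blocked with the empty conditioning set:
  P1: blocked at collider X6 (neither it nor any descendant is in the conditioning set).
  P2: blocked at collider X7 (neither it nor any descendant is in the conditioning set).
  P3: blocked at collider X7 (neither it nor any descendant is in the conditioning set).
The empty set is therefore the unique smallest valid set.

{}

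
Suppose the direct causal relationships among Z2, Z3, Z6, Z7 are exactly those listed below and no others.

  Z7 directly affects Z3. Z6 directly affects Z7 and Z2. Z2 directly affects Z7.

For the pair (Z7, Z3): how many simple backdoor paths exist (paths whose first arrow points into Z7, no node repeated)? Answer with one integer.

A backdoor path from Z7 to Z3 is any simple undirected path whose first edge points into Z7 (i.e. leaves Z7 via a parent).
Parents of Z7: {Z2, Z6}.
No simple path from any parent of Z7 reaches Z3 without revisiting Z7, so there are no backdoor paths.

0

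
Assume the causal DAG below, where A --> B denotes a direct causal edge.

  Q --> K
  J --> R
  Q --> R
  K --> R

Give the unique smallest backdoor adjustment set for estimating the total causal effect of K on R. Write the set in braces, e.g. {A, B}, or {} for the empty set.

Variables eligible for adjustment (non-descendants of K, excluding K and R): {J, Q}.
Backdoor paths from K to R:
  P1: K <- Q -> R
The empty set is not sufficient: P1 (K <- Q -> R) has no collider blocking it and no conditioned non-collider, so it is open.
Try {Q}:
  P1: blocked at fork node Q ∈ conditioning set.
{Q} contains no descendant of K and blocks every backdoor path.
No other singleton works — e.g. {J} leaves P1 open — so {Q} is the unique smallest valid adjustment set.

{Q}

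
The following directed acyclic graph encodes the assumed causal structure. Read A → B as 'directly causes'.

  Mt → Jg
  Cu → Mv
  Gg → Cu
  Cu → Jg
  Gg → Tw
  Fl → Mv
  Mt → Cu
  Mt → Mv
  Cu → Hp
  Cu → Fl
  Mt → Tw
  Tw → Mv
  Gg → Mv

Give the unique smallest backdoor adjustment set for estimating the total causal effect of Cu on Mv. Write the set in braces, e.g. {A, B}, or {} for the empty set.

{Gg, Mt}

Variables eligible for adjustment (non-descendants of Cu, excluding Cu and Mv): {Gg, Mt, Tw}.
Backdoor paths from Cu to Mv:
  P1: Cu <- Mt -> Tw <- Gg -> Mv
  P2: Cu <- Mt -> Tw -> Mv
  P3: Cu <- Mt -> Mv
  P4: Cu <- Gg -> Tw <- Mt -> Mv
  P5: Cu <- Gg -> Tw -> Mv
  P6: Cu <- Gg -> Mv
The empty set is not sufficient: P2 (Cu <- Mt -> Tw -> Mv) has no collider blocking it and no conditioned non-collider, so it is open.
Try {Gg, Mt}:
  P1: blocked at fork node Mt ∈ conditioning set.
  P2: blocked at fork node Mt ∈ conditioning set.
  P3: blocked at fork node Mt ∈ conditioning set.
  P4: blocked at fork node Gg ∈ conditioning set.
  P5: blocked at fork node Gg ∈ conditioning set.
  P6: blocked at fork node Gg ∈ conditioning set.
{Gg, Mt} contains no descendant of Cu and blocks every backdoor path.
Every element of {Gg, Mt} is needed (dropping Gg leaves P5 open; dropping Mt leaves P2 open), so no proper subset is valid.
Among all size-2 subsets of the eligible variables, only {Gg, Mt} blocks every backdoor path, so it is the unique smallest valid adjustment set.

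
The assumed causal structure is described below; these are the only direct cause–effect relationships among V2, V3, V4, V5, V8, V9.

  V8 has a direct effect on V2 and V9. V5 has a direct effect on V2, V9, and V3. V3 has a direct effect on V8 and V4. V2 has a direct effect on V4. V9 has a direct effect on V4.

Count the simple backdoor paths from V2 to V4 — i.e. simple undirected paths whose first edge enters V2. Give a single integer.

8

A backdoor path from V2 to V4 is any simple undirected path whose first edge points into V2 (i.e. leaves V2 via a parent).
Parents of V2: {V5, V8}.
Enumerating:
  P1: V2 <- V5 -> V3 -> V8 -> V9 -> V4
  P2: V2 <- V5 -> V3 -> V4
  P3: V2 <- V5 -> V9 <- V8 <- V3 -> V4
  P4: V2 <- V5 -> V9 -> V4
  P5: V2 <- V8 <- V3 <- V5 -> V9 -> V4
  P6: V2 <- V8 <- V3 -> V4
  P7: V2 <- V8 -> V9 <- V5 -> V3 -> V4
  P8: V2 <- V8 -> V9 -> V4
That exhausts the simple backdoor paths. Count: 8.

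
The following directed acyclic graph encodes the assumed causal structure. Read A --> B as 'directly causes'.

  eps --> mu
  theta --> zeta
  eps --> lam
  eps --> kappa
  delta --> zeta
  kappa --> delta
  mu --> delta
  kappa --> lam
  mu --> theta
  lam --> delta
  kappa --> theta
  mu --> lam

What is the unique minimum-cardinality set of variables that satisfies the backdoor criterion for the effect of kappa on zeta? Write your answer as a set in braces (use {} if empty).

Variables eligible for adjustment (non-descendants of kappa, excluding kappa and zeta): {eps, mu}.
Backdoor paths from kappa to zeta:
  P1: kappa <- eps -> mu -> lam -> delta -> zeta
  P2: kappa <- eps -> mu -> delta -> zeta
  P3: kappa <- eps -> mu -> theta -> zeta
  P4: kappa <- eps -> lam <- mu -> delta -> zeta
  P5: kappa <- eps -> lam <- mu -> theta -> zeta
  P6: kappa <- eps -> lam -> delta <- mu -> theta -> zeta
  P7: kappa <- eps -> lam -> delta -> zeta
The empty set is not sufficient: P1 (kappa <- eps -> mu -> lam -> delta -> zeta) has no collider blocking it and no conditioned non-collider, so it is open.
Try {eps}:
  P1: blocked at fork node eps ∈ conditioning set.
  P2: blocked at fork node eps ∈ conditioning set.
  P3: blocked at fork node eps ∈ conditioning set.
  P4: blocked at fork node eps ∈ conditioning set.
  P5: blocked at fork node eps ∈ conditioning set.
  P6: blocked at fork node eps ∈ conditioning set.
  P7: blocked at fork node eps ∈ conditioning set.
{eps} contains no descendant of kappa and blocks every backdoor path.
No other singleton works — e.g. {mu} leaves P7 open — so {eps} is the unique smallest valid adjustment set.

{eps}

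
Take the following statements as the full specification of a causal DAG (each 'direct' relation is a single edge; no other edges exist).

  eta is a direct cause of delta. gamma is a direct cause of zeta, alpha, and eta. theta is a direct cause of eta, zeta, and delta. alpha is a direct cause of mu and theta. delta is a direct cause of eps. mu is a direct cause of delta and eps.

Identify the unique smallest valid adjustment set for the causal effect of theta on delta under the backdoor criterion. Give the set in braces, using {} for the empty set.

Variables eligible for adjustment (non-descendants of theta, excluding theta and delta): {alpha, gamma, mu}.
Backdoor paths from theta to delta:
  P1: theta <- alpha <- gamma -> eta -> delta
  P2: theta <- alpha -> mu -> delta
  P3: theta <- alpha -> mu -> eps <- delta
The empty set is not sufficient: P1 (theta <- alpha <- gamma -> eta -> delta) has no collider blocking it and no conditioned non-collider, so it is open.
Try {alpha}:
  P1: blocked at chain node alpha ∈ conditioning set.
  P2: blocked at fork node alpha ∈ conditioning set.
  P3: blocked at fork node alpha ∈ conditioning set.
{alpha} contains no descendant of theta and blocks every backdoor path.
No other singleton works — e.g. {gamma} leaves P2 open — so {alpha} is the unique smallest valid adjustment set.

{alpha}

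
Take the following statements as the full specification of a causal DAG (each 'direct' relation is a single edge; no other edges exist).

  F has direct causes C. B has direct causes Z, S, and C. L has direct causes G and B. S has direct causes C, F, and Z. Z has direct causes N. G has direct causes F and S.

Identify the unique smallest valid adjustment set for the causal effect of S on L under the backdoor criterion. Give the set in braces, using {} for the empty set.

Variables eligible for adjustment (non-descendants of S, excluding S and L): {C, F, N, Z}.
Backdoor paths from S to L:
  P1: S <- C -> F -> G -> L
  P2: S <- C -> B -> L
  P3: S <- Z -> B <- C -> F -> G -> L
  P4: S <- Z -> B -> L
  P5: S <- F <- C -> B -> L
  P6: S <- F -> G -> L
The empty set is not sufficient: P1 (S <- C -> F -> G -> L) has no collider blocking it and no conditioned non-collider, so it is open.
Try {C, F, Z}:
  P1: blocked at fork node C ∈ conditioning set.
  P2: blocked at fork node C ∈ conditioning set.
  P3: blocked at fork node Z ∈ conditioning set.
  P4: blocked at fork node Z ∈ conditioning set.
  P5: blocked at chain node F ∈ conditioning set.
  P6: blocked at fork node F ∈ conditioning set.
{C, F, Z} contains no descendant of S and blocks every backdoor path.
Every element of {C, F, Z} is needed (dropping C leaves P2 open; dropping F leaves P6 open; dropping Z leaves P4 open), so no proper subset is valid.
Among all size-3 subsets of the eligible variables, only {C, F, Z} blocks every backdoor path, so it is the unique smallest valid adjustment set.

{C, F, Z}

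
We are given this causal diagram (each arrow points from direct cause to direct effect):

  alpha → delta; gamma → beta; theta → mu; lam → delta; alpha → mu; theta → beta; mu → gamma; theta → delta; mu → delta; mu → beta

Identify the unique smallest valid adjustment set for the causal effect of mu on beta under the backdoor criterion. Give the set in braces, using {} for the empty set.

{theta}

Variables eligible for adjustment (non-descendants of mu, excluding mu and beta): {alpha, lam, theta}.
Backdoor paths from mu to beta:
  P1: mu <- alpha -> delta <- theta -> beta
  P2: mu <- theta -> beta
The empty set is not sufficient: P2 (mu <- theta -> beta) has no collider blocking it and no conditioned non-collider, so it is open.
Try {theta}:
  P1: blocked at collider delta (neither it nor any descendant is in the conditioning set).
  P2: blocked at fork node theta ∈ conditioning set.
{theta} contains no descendant of mu and blocks every backdoor path.
No other singleton works — e.g. {alpha} leaves P2 open — so {theta} is the unique smallest valid adjustment set.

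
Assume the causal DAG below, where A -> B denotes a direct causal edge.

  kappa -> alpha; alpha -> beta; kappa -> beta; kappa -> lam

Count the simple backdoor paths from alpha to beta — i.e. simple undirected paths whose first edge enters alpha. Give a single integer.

1

A backdoor path from alpha to beta is any simple undirected path whose first edge points into alpha (i.e. leaves alpha via a parent).
Parents of alpha: {kappa}.
Enumerating:
  P1: alpha <- kappa -> beta
That exhausts the simple backdoor paths. Count: 1.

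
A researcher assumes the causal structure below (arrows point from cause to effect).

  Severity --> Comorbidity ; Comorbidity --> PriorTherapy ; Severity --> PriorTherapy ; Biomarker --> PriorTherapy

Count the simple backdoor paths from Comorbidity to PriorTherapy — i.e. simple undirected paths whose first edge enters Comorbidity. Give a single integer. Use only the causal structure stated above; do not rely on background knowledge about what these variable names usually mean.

A backdoor path from Comorbidity to PriorTherapy is any simple undirected path whose first edge points into Comorbidity (i.e. leaves Comorbidity via a parent).
Parents of Comorbidity: {Severity}.
Enumerating:
  P1: Comorbidity <- Severity -> PriorTherapy
That exhausts the simple backdoor paths. Count: 1.

1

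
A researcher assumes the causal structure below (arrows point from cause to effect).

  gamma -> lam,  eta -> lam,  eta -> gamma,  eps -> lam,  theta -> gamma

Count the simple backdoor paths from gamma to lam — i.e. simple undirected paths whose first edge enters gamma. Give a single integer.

A backdoor path from gamma to lam is any simple undirected path whose first edge points into gamma (i.e. leaves gamma via a parent).
Parents of gamma: {eta, theta}.
Enumerating:
  P1: gamma <- eta -> lam
That exhausts the simple backdoor paths. Count: 1.

1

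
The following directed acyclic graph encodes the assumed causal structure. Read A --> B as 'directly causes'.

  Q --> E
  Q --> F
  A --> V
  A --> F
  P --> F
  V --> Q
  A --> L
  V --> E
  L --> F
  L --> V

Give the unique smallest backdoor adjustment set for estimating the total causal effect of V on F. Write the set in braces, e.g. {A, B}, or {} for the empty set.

{A, L}

Variables eligible for adjustment (non-descendants of V, excluding V and F): {A, L, P}.
Backdoor paths from V to F:
  P1: V <- A -> L -> F
  P2: V <- A -> F
  P3: V <- L <- A -> F
  P4: V <- L -> F
The empty set is not sufficient: P1 (V <- A -> L -> F) has no collider blocking it and no conditioned non-collider, so it is open.
Try {A, L}:
  P1: blocked at fork node A ∈ conditioning set.
  P2: blocked at fork node A ∈ conditioning set.
  P3: blocked at chain node L ∈ conditioning set.
  P4: blocked at fork node L ∈ conditioning set.
{A, L} contains no descendant of V and blocks every backdoor path.
Every element of {A, L} is needed (dropping A leaves P2 open; dropping L leaves P4 open), so no proper subset is valid.
Among all size-2 subsets of the eligible variables, only {A, L} blocks every backdoor path, so it is the unique smallest valid adjustment set.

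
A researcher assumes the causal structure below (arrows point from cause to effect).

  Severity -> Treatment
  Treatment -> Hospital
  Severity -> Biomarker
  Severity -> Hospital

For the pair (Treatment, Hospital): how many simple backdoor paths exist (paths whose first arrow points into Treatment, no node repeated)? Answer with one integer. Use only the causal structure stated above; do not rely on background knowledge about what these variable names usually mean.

1

A backdoor path from Treatment to Hospital is any simple undirected path whose first edge points into Treatment (i.e. leaves Treatment via a parent).
Parents of Treatment: {Severity}.
Enumerating:
  P1: Treatment <- Severity -> Hospital
That exhausts the simple backdoor paths. Count: 1.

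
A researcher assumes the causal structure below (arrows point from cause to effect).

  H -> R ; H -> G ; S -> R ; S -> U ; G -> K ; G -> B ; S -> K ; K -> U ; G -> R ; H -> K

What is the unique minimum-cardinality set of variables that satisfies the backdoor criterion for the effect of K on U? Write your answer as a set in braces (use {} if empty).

{S}

Variables eligible for adjustment (non-descendants of K, excluding K and U): {B, G, H, R, S}.
Backdoor paths from K to U:
  P1: K <- H -> G -> R <- S -> U
  P2: K <- H -> R <- S -> U
  P3: K <- S -> U
  P4: K <- G <- H -> R <- S -> U
  P5: K <- G -> R <- S -> U
The empty set is not sufficient: P3 (K <- S -> U) has no collider blocking it and no conditioned non-collider, so it is open.
Try {S}:
  P1: blocked at collider R (neither it nor any descendant is in the conditioning set).
  P2: blocked at collider R (neither it nor any descendant is in the conditioning set).
  P3: blocked at fork node S ∈ conditioning set.
  P4: blocked at collider R (neither it nor any descendant is in the conditioning set).
  P5: blocked at collider R (neither it nor any descendant is in the conditioning set).
{S} contains no descendant of K and blocks every backdoor path.
No other singleton works — e.g. {H} leaves P3 open — so {S} is the unique smallest valid adjustment set.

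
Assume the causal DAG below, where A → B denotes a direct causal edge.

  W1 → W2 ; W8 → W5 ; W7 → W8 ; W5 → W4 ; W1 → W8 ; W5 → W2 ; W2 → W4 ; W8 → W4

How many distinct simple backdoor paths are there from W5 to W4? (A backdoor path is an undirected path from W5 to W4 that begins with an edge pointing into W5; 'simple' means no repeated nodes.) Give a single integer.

2

A backdoor path from W5 to W4 is any simple undirected path whose first edge points into W5 (i.e. leaves W5 via a parent).
Parents of W5: {W8}.
Enumerating:
  P1: W5 <- W8 <- W1 -> W2 -> W4
  P2: W5 <- W8 -> W4
That exhausts the simple backdoor paths. Count: 2.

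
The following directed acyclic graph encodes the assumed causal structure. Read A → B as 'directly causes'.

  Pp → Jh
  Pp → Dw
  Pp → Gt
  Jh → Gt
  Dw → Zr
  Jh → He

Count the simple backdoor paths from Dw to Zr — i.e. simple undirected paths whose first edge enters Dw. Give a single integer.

A backdoor path from Dw to Zr is any simple undirected path whose first edge points into Dw (i.e. leaves Dw via a parent).
Parents of Dw: {Pp}.
No simple path from any parent of Dw reaches Zr without revisiting Dw, so there are no backdoor paths.

0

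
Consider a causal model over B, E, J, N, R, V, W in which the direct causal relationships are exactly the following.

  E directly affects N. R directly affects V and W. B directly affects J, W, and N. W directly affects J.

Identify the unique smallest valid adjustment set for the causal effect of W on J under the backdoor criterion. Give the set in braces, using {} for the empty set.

Variables eligible for adjustment (non-descendants of W, excluding W and J): {B, E, N, R, V}.
Backdoor paths from W to J:
  P1: W <- B -> J
The empty set is not sufficient: P1 (W <- B -> J) has no collider blocking it and no conditioned non-collider, so it is open.
Try {B}:
  P1: blocked at fork node B ∈ conditioning set.
{B} contains no descendant of W and blocks every backdoor path.
No other singleton works — e.g. {E} leaves P1 open — so {B} is the unique smallest valid adjustment set.

{B}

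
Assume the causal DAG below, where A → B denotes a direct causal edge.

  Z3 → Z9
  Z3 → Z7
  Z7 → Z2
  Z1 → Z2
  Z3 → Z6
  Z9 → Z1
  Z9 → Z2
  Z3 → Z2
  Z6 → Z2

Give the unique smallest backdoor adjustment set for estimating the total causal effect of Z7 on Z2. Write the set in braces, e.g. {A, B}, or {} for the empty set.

Variables eligible for adjustment (non-descendants of Z7, excluding Z7 and Z2): {Z1, Z3, Z6, Z9}.
Backdoor paths from Z7 to Z2:
  P1: Z7 <- Z3 -> Z6 -> Z2
  P2: Z7 <- Z3 -> Z9 -> Z1 -> Z2
  P3: Z7 <- Z3 -> Z9 -> Z2
  P4: Z7 <- Z3 -> Z2
The empty set is not sufficient: P1 (Z7 <- Z3 -> Z6 -> Z2) has no collider blocking it and no conditioned non-collider, so it is open.
Try {Z3}:
  P1: blocked at fork node Z3 ∈ conditioning set.
  P2: blocked at fork node Z3 ∈ conditioning set.
  P3: blocked at fork node Z3 ∈ conditioning set.
  P4: blocked at fork node Z3 ∈ conditioning set.
{Z3} contains no descendant of Z7 and blocks every backdoor path.
No other singleton works — e.g. {Z6} leaves P2 open — so {Z3} is the unique smallest valid adjustment set.

{Z3}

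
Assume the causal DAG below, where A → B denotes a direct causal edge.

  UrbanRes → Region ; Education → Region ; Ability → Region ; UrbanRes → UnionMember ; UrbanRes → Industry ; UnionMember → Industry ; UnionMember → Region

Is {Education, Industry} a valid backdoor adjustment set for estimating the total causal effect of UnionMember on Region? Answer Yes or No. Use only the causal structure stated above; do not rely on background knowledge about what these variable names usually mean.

No

Backdoor paths from UnionMember to Region (paths whose first edge points into UnionMember):
  P1: UnionMember <- UrbanRes -> Region
Condition 1 (no descendant of UnionMember in the set): FAILS — Industry is a descendant of UnionMember.
Condition 2 (every backdoor path blocked by {Education, Industry}):
  P1: open — no interior node is in the conditioning set.
{Education, Industry} does not satisfy the backdoor criterion.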